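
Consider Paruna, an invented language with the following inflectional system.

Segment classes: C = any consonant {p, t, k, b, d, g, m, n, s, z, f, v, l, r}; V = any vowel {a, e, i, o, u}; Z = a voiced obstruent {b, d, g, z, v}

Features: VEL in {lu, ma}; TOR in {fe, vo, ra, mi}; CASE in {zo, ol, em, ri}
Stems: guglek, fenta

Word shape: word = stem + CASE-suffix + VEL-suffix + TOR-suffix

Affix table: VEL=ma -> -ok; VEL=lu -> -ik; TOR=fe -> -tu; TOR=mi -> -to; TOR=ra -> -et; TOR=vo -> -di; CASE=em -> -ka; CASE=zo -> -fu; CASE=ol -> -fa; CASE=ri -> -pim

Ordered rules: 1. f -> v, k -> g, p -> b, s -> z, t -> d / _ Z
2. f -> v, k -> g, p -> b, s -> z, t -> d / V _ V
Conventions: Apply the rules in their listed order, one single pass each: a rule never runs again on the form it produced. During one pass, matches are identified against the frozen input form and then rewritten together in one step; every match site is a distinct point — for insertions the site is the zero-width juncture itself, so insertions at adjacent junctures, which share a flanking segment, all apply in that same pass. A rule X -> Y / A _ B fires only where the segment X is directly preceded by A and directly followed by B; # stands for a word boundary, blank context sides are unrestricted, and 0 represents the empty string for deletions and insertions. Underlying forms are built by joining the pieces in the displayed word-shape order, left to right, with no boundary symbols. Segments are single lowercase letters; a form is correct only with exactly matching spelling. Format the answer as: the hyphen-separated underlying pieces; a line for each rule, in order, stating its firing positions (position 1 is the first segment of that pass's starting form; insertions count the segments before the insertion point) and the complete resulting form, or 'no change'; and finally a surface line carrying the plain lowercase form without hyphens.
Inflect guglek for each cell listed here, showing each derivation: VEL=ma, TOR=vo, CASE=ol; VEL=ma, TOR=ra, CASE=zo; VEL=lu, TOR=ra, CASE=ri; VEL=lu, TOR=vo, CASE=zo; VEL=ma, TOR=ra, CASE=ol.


cell VEL=ma, TOR=vo, CASE=ol:
underlying: guglek-fa-ok-di
1. f -> v, k -> g, p -> b, s -> z, t -> d / _ Z: fires at position(s) 10: guglekfaogdi
2. f -> v, k -> g, p -> b, s -> z, t -> d / V _ V: no change
surface: guglekfaogdi

cell VEL=ma, TOR=ra, CASE=zo:
underlying: guglek-fu-ok-et
1. f -> v, k -> g, p -> b, s -> z, t -> d / _ Z: no change
2. f -> v, k -> g, p -> b, s -> z, t -> d / V _ V: fires at position(s) 10: guglekfuoget
surface: guglekfuoget

cell VEL=lu, TOR=ra, CASE=ri:
underlying: guglek-pim-ik-et
1. f -> v, k -> g, p -> b, s -> z, t -> d / _ Z: no change
2. f -> v, k -> g, p -> b, s -> z, t -> d / V _ V: fires at position(s) 11: guglekpimiget
surface: guglekpimiget

cell VEL=lu, TOR=vo, CASE=zo:
underlying: guglek-fu-ik-di
1. f -> v, k -> g, p -> b, s -> z, t -> d / _ Z: fires at position(s) 10: guglekfuigdi
2. f -> v, k -> g, p -> b, s -> z, t -> d / V _ V: no change
surface: guglekfuigdi

cell VEL=ma, TOR=ra, CASE=ol:
underlying: guglek-fa-ok-et
1. f -> v, k -> g, p -> b, s -> z, t -> d / _ Z: no change
2. f -> v, k -> g, p -> b, s -> z, t -> d / V _ V: fires at position(s) 10: guglekfaoget
surface: guglekfaoget


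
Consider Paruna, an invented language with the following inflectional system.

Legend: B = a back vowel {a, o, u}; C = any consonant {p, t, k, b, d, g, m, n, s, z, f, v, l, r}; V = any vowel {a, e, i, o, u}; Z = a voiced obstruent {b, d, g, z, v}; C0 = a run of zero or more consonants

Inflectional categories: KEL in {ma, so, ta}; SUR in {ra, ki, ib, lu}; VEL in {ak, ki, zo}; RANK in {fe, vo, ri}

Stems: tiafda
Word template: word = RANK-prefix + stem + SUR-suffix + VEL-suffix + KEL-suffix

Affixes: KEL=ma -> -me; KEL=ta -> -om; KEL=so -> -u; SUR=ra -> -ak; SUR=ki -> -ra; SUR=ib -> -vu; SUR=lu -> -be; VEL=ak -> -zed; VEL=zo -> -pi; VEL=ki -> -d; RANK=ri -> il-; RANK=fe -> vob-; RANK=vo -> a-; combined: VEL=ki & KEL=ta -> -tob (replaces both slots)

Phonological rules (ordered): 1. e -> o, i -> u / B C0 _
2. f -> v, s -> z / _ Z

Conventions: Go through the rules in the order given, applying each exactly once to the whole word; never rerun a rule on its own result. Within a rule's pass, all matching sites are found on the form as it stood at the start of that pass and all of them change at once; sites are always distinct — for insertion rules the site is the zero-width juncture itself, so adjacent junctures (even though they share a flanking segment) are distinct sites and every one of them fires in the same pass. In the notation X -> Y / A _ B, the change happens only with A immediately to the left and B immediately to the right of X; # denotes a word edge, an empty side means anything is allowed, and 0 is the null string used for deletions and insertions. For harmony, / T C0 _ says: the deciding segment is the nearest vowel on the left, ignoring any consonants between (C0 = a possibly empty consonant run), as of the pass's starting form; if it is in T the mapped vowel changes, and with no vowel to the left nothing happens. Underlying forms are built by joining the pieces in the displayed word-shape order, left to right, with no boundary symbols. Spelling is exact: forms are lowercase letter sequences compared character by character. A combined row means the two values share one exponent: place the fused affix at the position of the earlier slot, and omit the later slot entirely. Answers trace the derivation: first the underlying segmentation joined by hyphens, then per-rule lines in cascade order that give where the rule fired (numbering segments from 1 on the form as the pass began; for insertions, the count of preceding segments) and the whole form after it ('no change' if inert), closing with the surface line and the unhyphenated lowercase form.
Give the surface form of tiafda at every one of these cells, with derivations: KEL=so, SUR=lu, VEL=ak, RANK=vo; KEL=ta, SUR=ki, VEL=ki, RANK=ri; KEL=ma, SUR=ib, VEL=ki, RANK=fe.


cell KEL=so, SUR=lu, VEL=ak, RANK=vo:
underlying: a-tiafda-be-zed-u
1. e -> o, i -> u / B C0 _: fires at position(s) 3, 9: atuafdabozedu
2. f -> v, s -> z / _ Z: fires at position(s) 5: atuavdabozedu
surface: atuavdabozedu

cell KEL=ta, SUR=ki, VEL=ki, RANK=ri:
underlying: il-tiafda-ra-tob
1. e -> o, i -> u / B C0 _: no change
2. f -> v, s -> z / _ Z: fires at position(s) 6: iltiavdaratob
surface: iltiavdaratob

cell KEL=ma, SUR=ib, VEL=ki, RANK=fe:
underlying: vob-tiafda-vu-d-me
1. e -> o, i -> u / B C0 _: fires at position(s) 5, 14: vobtuafdavudmo
2. f -> v, s -> z / _ Z: fires at position(s) 7: vobtuavdavudmo
surface: vobtuavdavudmo


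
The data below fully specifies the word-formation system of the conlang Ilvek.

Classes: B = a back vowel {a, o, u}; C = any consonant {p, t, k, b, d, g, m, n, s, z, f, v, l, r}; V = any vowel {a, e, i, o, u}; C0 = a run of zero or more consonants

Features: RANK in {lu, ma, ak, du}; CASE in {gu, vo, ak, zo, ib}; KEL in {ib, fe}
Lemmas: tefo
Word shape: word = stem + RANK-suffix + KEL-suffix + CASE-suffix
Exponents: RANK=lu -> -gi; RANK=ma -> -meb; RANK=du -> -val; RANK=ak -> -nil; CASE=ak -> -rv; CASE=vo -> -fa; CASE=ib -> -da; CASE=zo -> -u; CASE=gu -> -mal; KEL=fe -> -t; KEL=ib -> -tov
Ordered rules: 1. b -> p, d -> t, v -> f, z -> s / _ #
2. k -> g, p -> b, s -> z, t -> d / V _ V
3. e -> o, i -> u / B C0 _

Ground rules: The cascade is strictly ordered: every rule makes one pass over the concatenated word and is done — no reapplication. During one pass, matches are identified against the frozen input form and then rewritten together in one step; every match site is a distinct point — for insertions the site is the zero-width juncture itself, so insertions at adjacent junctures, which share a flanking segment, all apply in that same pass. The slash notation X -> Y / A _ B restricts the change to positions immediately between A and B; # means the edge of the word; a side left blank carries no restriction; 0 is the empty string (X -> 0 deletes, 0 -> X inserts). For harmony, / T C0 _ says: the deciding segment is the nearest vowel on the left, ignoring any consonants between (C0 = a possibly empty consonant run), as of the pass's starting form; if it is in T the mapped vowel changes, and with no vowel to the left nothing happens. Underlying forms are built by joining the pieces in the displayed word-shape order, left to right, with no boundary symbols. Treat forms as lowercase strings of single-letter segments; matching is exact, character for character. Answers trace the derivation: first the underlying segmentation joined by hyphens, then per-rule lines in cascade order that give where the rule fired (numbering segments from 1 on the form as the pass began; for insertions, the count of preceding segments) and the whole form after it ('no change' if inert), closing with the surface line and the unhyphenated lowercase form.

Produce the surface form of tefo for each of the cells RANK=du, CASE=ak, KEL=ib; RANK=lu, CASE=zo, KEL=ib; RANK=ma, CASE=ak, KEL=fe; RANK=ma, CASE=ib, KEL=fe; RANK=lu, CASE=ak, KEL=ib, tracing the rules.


cell RANK=du, CASE=ak, KEL=ib:
underlying: tefo-val-tov-rv
1. b -> p, d -> t, v -> f, z -> s / _ #: fires at position(s) 12: tefovaltovrf
2. k -> g, p -> b, s -> z, t -> d / V _ V: no change
3. e -> o, i -> u / B C0 _: no change
surface: tefovaltovrf

cell RANK=lu, CASE=zo, KEL=ib:
underlying: tefo-gi-tov-u
1. b -> p, d -> t, v -> f, z -> s / _ #: no change
2. k -> g, p -> b, s -> z, t -> d / V _ V: fires at position(s) 7: tefogidovu
3. e -> o, i -> u / B C0 _: fires at position(s) 6: tefogudovu
surface: tefogudovu

cell RANK=ma, CASE=ak, KEL=fe:
underlying: tefo-meb-t-rv
1. b -> p, d -> t, v -> f, z -> s / _ #: fires at position(s) 10: tefomebtrf
2. k -> g, p -> b, s -> z, t -> d / V _ V: no change
3. e -> o, i -> u / B C0 _: fires at position(s) 6: tefomobtrf
surface: tefomobtrf

cell RANK=ma, CASE=ib, KEL=fe:
underlying: tefo-meb-t-da
1. b -> p, d -> t, v -> f, z -> s / _ #: no change
2. k -> g, p -> b, s -> z, t -> d / V _ V: no change
3. e -> o, i -> u / B C0 _: fires at position(s) 6: tefomobtda
surface: tefomobtda

cell RANK=lu, CASE=ak, KEL=ib:
underlying: tefo-gi-tov-rv
1. b -> p, d -> t, v -> f, z -> s / _ #: fires at position(s) 11: tefogitovrf
2. k -> g, p -> b, s -> z, t -> d / V _ V: fires at position(s) 7: tefogidovrf
3. e -> o, i -> u / B C0 _: fires at position(s) 6: tefogudovrf
surface: tefogudovrf


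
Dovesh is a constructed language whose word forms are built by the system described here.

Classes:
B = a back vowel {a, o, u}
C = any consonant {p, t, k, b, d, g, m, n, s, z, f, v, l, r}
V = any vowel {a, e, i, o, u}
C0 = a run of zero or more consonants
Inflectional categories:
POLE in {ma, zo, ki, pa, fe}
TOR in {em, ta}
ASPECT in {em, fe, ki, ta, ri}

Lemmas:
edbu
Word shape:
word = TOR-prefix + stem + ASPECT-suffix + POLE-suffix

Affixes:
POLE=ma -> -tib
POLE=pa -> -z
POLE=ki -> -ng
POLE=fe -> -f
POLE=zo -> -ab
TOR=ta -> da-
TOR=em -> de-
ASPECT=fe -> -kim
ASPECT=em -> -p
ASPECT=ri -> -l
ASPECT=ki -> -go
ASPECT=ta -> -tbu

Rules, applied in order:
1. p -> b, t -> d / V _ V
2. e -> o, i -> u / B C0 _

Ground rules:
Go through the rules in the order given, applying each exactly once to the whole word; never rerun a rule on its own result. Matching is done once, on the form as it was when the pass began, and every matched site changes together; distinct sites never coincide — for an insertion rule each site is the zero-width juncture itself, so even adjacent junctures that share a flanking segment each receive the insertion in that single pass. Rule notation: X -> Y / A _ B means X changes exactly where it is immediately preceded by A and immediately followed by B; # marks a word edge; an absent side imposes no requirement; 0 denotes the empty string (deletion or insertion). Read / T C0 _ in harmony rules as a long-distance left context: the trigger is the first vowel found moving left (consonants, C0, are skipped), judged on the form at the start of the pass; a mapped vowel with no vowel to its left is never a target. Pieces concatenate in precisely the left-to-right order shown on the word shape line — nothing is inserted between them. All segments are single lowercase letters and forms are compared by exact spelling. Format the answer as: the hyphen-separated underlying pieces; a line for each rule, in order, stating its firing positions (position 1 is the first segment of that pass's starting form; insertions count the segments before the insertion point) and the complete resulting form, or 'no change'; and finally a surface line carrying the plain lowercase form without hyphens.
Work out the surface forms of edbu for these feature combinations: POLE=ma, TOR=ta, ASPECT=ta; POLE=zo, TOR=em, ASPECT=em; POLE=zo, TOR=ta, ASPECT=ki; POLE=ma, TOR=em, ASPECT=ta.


cell POLE=ma, TOR=ta, ASPECT=ta:
underlying: da-edbu-tbu-tib
1. p -> b, t -> d / V _ V: fires at position(s) 10: daedbutbudib
2. e -> o, i -> u / B C0 _: fires at position(s) 3, 11: daodbutbudub
surface: daodbutbudub

cell POLE=zo, TOR=em, ASPECT=em:
underlying: de-edbu-p-ab
1. p -> b, t -> d / V _ V: fires at position(s) 7: deedbubab
2. e -> o, i -> u / B C0 _: no change
surface: deedbubab

cell POLE=zo, TOR=ta, ASPECT=ki:
underlying: da-edbu-go-ab
1. p -> b, t -> d / V _ V: no change
2. e -> o, i -> u / B C0 _: fires at position(s) 3: daodbugoab
surface: daodbugoab

cell POLE=ma, TOR=em, ASPECT=ta:
underlying: de-edbu-tbu-tib
1. p -> b, t -> d / V _ V: fires at position(s) 10: deedbutbudib
2. e -> o, i -> u / B C0 _: fires at position(s) 11: deedbutbudub
surface: deedbutbudub


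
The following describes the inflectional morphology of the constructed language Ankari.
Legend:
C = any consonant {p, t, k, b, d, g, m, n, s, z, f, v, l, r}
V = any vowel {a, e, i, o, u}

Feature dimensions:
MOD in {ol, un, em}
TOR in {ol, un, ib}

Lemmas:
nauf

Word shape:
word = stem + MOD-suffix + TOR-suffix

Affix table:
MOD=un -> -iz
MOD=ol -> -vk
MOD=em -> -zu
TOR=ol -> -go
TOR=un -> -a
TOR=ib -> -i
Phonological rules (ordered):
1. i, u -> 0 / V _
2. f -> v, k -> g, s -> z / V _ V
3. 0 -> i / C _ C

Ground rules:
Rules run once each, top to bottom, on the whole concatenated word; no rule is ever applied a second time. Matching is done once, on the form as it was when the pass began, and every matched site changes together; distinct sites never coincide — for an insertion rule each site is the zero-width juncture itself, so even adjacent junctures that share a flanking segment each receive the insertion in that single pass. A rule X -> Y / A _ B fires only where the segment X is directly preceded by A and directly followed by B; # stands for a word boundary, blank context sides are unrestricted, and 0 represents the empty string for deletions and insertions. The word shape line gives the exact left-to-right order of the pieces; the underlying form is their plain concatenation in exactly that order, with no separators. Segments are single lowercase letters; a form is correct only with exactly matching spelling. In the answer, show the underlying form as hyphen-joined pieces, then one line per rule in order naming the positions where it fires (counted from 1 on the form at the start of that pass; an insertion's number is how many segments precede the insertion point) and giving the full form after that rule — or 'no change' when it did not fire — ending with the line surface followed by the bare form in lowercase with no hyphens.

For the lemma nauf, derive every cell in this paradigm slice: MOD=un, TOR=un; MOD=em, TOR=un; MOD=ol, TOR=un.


cell MOD=un, TOR=un:
underlying: nauf-iz-a
1. i, u -> 0 / V _: fires at position(s) 3: nafiza
2. f -> v, k -> g, s -> z / V _ V: fires at position(s) 3: naviza
3. 0 -> i / C _ C: no change
surface: naviza

cell MOD=em, TOR=un:
underlying: nauf-zu-a
1. i, u -> 0 / V _: fires at position(s) 3: nafzua
2. f -> v, k -> g, s -> z / V _ V: no change
3. 0 -> i / C _ C: inserts after position(s) 3: nafizua
surface: nafizua

cell MOD=ol, TOR=un:
underlying: nauf-vk-a
1. i, u -> 0 / V _: fires at position(s) 3: nafvka
2. f -> v, k -> g, s -> z / V _ V: no change
3. 0 -> i / C _ C: inserts after position(s) 3, 4: nafivika
surface: nafivika


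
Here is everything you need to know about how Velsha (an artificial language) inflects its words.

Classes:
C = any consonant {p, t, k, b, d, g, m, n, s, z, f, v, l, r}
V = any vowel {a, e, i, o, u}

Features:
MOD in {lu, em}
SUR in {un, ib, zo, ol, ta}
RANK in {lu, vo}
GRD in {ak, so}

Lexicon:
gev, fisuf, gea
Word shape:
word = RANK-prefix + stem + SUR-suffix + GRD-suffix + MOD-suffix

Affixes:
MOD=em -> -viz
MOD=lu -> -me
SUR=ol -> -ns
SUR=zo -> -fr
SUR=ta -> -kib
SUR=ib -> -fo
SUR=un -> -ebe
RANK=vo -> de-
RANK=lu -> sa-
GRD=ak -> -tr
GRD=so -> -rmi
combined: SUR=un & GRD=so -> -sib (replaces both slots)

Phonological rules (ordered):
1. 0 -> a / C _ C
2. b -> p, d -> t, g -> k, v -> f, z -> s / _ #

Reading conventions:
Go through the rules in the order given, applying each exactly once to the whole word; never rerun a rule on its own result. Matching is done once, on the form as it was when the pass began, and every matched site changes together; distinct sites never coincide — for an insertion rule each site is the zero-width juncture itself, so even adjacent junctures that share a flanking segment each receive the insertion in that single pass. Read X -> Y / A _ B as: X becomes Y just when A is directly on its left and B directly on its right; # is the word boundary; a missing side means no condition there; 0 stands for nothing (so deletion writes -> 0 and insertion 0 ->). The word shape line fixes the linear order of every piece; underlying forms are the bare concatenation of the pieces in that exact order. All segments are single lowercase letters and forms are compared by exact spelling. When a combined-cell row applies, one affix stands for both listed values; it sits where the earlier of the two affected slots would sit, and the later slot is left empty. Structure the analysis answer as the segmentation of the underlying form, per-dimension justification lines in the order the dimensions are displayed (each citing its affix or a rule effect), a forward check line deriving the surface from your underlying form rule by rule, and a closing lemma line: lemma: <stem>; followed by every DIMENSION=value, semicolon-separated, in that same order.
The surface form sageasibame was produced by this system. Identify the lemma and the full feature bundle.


underlying: sa-gea-sib-me
MOD=lu - signalled by the affix -me
SUR=un - signalled by the combined affix row
RANK=lu - signalled by the affix sa-
GRD=so - signalled by the combined affix row
check: sageasibme -> sageasibame -> sageasibame
lemma: gea; MOD=lu; SUR=un; RANK=lu; GRD=so


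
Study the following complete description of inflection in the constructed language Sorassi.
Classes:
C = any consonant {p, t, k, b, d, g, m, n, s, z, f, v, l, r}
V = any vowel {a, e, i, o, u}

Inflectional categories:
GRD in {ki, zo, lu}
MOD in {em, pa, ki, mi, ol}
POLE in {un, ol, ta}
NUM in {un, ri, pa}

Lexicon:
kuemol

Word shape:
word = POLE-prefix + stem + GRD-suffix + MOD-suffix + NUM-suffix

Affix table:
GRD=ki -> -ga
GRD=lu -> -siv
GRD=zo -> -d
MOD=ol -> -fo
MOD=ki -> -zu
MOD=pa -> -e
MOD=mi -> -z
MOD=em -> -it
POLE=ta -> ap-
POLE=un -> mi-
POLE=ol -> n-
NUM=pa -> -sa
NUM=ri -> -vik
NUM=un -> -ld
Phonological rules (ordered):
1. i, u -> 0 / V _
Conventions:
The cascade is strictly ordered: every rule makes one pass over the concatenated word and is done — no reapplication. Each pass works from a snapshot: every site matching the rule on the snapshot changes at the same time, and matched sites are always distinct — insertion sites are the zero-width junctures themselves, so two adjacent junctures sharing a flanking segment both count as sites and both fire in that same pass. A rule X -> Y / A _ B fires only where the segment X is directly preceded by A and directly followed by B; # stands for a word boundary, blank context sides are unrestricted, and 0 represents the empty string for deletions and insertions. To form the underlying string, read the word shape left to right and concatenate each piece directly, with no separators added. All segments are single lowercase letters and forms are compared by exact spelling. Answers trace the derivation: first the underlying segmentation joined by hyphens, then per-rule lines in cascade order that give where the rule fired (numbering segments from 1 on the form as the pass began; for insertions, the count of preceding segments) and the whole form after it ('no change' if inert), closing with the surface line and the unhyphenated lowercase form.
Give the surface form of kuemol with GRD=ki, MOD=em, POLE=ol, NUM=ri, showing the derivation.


underlying: n-kuemol-ga-it-vik
1. i, u -> 0 / V _: fires at position(s) 10: nkuemolgatvik
surface: nkuemolgatvik


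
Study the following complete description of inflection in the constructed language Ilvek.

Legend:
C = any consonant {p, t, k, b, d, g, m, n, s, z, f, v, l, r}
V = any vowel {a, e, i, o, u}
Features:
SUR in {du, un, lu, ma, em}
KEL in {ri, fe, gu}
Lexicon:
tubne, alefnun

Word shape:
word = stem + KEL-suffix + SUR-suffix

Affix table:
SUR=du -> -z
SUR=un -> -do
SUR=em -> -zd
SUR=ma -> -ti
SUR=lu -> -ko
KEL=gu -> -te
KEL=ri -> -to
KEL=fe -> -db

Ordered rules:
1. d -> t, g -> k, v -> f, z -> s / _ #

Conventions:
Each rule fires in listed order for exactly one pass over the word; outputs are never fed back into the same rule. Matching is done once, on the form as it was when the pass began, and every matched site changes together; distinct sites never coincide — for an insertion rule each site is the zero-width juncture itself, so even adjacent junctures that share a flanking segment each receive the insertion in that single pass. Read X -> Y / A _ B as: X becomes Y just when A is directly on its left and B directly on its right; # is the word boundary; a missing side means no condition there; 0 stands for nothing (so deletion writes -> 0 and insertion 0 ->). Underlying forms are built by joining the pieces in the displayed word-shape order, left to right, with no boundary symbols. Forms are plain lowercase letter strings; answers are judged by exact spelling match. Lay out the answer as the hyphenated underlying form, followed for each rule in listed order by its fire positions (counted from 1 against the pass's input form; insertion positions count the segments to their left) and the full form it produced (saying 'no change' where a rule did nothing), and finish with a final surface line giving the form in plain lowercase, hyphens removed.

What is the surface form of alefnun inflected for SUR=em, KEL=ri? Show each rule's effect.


underlying: alefnun-to-zd
1. d -> t, g -> k, v -> f, z -> s / _ #: fires at position(s) 11: alefnuntozt
surface: alefnuntozt


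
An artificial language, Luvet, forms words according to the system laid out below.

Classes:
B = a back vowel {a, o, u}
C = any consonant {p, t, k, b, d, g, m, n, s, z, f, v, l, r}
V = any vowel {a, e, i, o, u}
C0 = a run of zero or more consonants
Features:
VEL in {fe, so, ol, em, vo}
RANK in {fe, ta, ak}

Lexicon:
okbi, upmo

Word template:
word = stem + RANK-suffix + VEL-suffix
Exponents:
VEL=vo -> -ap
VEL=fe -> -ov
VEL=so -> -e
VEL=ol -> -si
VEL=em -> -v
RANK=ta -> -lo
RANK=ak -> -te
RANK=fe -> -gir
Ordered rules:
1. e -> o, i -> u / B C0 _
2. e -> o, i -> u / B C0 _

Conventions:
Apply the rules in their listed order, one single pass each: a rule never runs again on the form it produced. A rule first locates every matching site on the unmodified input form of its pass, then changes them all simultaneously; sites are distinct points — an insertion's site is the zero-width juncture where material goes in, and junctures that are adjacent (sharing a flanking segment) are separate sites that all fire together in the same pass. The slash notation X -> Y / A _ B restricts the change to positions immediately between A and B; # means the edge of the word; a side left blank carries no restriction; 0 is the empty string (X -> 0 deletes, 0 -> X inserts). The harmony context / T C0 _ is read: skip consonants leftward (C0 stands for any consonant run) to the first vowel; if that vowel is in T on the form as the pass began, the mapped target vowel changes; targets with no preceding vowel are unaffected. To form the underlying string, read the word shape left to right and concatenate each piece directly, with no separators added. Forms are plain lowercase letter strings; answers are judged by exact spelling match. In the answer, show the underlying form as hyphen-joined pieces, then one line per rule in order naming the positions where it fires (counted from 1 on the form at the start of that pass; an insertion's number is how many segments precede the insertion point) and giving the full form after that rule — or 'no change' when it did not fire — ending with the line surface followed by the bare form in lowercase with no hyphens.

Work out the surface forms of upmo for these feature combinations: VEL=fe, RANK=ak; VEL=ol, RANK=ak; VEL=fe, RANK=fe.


cell VEL=fe, RANK=ak:
underlying: upmo-te-ov
1. e -> o, i -> u / B C0 _: fires at position(s) 6: upmotoov
2. e -> o, i -> u / B C0 _: no change
surface: upmotoov

cell VEL=ol, RANK=ak:
underlying: upmo-te-si
1. e -> o, i -> u / B C0 _: fires at position(s) 6: upmotosi
2. e -> o, i -> u / B C0 _: fires at position(s) 8: upmotosu
surface: upmotosu

cell VEL=fe, RANK=fe:
underlying: upmo-gir-ov
1. e -> o, i -> u / B C0 _: fires at position(s) 6: upmogurov
2. e -> o, i -> u / B C0 _: no change
surface: upmogurov


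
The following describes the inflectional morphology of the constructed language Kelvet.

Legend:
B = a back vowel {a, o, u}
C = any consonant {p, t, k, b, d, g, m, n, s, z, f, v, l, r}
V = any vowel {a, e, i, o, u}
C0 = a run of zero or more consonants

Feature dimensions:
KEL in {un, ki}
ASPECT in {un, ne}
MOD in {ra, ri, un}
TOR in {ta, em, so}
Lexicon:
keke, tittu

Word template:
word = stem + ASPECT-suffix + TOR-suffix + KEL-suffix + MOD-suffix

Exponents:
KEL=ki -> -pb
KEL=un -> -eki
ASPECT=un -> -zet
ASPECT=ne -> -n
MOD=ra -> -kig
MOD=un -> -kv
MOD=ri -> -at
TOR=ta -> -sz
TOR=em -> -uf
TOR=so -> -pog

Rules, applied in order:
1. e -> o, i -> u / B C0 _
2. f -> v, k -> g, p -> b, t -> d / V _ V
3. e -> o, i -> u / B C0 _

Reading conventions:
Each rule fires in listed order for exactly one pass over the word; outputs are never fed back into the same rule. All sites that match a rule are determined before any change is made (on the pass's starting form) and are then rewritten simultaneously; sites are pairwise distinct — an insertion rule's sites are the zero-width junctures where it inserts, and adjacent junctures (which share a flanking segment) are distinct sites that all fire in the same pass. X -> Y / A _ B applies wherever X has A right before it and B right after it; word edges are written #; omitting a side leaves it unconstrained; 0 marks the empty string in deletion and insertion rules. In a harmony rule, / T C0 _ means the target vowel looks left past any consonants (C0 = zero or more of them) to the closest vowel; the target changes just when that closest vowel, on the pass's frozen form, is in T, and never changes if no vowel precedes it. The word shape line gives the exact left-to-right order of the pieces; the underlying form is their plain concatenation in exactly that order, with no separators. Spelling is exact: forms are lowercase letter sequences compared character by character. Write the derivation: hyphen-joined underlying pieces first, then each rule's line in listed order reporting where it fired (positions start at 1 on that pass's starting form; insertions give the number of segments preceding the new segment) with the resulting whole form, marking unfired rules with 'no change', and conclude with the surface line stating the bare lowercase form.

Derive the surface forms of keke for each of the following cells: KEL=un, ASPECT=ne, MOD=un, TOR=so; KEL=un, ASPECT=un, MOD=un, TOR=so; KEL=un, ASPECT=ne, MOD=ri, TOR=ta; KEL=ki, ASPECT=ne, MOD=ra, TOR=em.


cell KEL=un, ASPECT=ne, MOD=un, TOR=so:
underlying: keke-n-pog-eki-kv
1. e -> o, i -> u / B C0 _: fires at position(s) 9: kekenpogokikv
2. f -> v, k -> g, p -> b, t -> d / V _ V: fires at position(s) 3, 10: kegenpogogikv
3. e -> o, i -> u / B C0 _: fires at position(s) 11: kegenpogogukv
surface: kegenpogogukv

cell KEL=un, ASPECT=un, MOD=un, TOR=so:
underlying: keke-zet-pog-eki-kv
1. e -> o, i -> u / B C0 _: fires at position(s) 11: kekezetpogokikv
2. f -> v, k -> g, p -> b, t -> d / V _ V: fires at position(s) 3, 12: kegezetpogogikv
3. e -> o, i -> u / B C0 _: fires at position(s) 13: kegezetpogogukv
surface: kegezetpogogukv

cell KEL=un, ASPECT=ne, MOD=ri, TOR=ta:
underlying: keke-n-sz-eki-at
1. e -> o, i -> u / B C0 _: no change
2. f -> v, k -> g, p -> b, t -> d / V _ V: fires at position(s) 3, 9: kegenszegiat
3. e -> o, i -> u / B C0 _: no change
surface: kegenszegiat

cell KEL=ki, ASPECT=ne, MOD=ra, TOR=em:
underlying: keke-n-uf-pb-kig
1. e -> o, i -> u / B C0 _: fires at position(s) 11: kekenufpbkug
2. f -> v, k -> g, p -> b, t -> d / V _ V: fires at position(s) 3: kegenufpbkug
3. e -> o, i -> u / B C0 _: no change
surface: kegenufpbkug


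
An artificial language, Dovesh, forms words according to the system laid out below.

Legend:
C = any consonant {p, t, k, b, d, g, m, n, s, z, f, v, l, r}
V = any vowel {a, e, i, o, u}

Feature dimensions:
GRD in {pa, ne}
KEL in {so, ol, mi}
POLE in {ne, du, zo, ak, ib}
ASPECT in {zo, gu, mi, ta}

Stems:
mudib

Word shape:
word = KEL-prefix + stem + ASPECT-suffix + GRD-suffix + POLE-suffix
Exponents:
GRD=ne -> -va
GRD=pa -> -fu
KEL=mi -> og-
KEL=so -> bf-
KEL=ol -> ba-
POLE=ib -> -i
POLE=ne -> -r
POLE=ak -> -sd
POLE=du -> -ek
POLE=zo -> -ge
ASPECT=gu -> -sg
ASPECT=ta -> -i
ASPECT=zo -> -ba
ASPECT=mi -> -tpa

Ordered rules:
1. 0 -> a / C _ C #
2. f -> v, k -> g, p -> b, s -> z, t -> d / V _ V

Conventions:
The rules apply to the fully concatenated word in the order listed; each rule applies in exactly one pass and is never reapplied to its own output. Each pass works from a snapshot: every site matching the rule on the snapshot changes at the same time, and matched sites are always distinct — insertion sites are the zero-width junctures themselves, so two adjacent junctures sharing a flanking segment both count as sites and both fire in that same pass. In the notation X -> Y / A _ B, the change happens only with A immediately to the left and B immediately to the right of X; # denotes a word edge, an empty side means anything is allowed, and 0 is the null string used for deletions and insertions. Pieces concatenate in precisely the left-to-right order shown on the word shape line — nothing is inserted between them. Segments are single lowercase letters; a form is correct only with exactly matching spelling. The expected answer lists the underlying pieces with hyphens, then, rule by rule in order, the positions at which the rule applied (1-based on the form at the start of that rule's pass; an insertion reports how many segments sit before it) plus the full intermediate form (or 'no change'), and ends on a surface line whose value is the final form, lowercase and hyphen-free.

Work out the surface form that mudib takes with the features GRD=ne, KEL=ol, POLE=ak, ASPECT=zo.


underlying: ba-mudib-ba-va-sd
1. 0 -> a / C _ C #: inserts after position(s) 12: bamudibbavasad
2. f -> v, k -> g, p -> b, s -> z, t -> d / V _ V: fires at position(s) 12: bamudibbavazad
surface: bamudibbavazad


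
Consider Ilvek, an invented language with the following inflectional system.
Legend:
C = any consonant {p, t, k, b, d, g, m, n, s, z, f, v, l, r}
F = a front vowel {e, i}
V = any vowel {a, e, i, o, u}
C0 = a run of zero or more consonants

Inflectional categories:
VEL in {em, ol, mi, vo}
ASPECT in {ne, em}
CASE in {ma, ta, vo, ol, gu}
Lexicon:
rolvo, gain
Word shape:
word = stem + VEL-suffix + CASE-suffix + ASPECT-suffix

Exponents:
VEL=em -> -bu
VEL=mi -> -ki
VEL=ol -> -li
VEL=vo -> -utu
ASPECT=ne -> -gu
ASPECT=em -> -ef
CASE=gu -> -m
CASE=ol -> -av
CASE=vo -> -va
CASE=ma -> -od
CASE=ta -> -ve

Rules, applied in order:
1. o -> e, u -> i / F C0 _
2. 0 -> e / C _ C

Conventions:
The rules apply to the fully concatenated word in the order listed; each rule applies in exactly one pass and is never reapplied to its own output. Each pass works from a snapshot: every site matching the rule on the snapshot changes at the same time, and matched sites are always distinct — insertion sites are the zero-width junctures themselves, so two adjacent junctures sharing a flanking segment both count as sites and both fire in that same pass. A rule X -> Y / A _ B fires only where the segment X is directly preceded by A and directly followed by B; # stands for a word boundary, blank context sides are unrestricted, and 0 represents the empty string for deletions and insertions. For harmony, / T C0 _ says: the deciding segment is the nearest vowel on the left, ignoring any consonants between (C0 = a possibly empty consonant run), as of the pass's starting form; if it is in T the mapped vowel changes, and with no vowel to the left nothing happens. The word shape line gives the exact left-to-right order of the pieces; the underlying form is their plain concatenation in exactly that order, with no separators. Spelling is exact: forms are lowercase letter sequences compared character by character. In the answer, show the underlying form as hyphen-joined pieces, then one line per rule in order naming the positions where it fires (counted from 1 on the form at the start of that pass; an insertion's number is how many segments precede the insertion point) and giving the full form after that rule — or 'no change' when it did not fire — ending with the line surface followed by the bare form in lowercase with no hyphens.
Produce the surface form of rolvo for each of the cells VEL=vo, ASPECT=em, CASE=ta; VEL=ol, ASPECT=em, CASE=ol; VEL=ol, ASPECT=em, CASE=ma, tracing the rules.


cell VEL=vo, ASPECT=em, CASE=ta:
underlying: rolvo-utu-ve-ef
1. o -> e, u -> i / F C0 _: no change
2. 0 -> e / C _ C: inserts after position(s) 3: rolevoutuveef
surface: rolevoutuveef

cell VEL=ol, ASPECT=em, CASE=ol:
underlying: rolvo-li-av-ef
1. o -> e, u -> i / F C0 _: no change
2. 0 -> e / C _ C: inserts after position(s) 3: rolevoliavef
surface: rolevoliavef

cell VEL=ol, ASPECT=em, CASE=ma:
underlying: rolvo-li-od-ef
1. o -> e, u -> i / F C0 _: fires at position(s) 8: rolvoliedef
2. 0 -> e / C _ C: inserts after position(s) 3: rolevoliedef
surface: rolevoliedef


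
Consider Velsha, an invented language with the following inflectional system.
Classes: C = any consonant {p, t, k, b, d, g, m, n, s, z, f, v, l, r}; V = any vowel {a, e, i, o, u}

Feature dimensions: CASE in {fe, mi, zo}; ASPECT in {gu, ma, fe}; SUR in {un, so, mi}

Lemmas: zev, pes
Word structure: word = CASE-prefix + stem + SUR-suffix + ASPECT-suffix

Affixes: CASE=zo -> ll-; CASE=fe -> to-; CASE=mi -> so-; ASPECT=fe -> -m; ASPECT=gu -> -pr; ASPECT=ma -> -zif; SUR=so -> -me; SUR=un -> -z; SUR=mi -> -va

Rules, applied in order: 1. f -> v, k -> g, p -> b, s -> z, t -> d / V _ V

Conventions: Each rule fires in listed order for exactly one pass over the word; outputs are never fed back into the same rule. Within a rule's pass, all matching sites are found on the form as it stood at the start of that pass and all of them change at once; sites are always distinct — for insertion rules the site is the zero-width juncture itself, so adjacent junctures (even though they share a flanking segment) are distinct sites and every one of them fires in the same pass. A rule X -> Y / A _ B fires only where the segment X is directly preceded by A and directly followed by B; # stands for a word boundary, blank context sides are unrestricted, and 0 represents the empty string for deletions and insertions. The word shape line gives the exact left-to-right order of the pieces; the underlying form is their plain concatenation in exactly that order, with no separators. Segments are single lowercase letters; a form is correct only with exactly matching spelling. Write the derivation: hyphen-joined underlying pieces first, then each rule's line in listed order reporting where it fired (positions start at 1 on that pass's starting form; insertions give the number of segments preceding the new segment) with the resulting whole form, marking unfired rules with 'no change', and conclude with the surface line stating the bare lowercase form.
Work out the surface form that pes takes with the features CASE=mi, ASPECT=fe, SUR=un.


underlying: so-pes-z-m
1. f -> v, k -> g, p -> b, s -> z, t -> d / V _ V: fires at position(s) 3: sobeszm
surface: sobeszm


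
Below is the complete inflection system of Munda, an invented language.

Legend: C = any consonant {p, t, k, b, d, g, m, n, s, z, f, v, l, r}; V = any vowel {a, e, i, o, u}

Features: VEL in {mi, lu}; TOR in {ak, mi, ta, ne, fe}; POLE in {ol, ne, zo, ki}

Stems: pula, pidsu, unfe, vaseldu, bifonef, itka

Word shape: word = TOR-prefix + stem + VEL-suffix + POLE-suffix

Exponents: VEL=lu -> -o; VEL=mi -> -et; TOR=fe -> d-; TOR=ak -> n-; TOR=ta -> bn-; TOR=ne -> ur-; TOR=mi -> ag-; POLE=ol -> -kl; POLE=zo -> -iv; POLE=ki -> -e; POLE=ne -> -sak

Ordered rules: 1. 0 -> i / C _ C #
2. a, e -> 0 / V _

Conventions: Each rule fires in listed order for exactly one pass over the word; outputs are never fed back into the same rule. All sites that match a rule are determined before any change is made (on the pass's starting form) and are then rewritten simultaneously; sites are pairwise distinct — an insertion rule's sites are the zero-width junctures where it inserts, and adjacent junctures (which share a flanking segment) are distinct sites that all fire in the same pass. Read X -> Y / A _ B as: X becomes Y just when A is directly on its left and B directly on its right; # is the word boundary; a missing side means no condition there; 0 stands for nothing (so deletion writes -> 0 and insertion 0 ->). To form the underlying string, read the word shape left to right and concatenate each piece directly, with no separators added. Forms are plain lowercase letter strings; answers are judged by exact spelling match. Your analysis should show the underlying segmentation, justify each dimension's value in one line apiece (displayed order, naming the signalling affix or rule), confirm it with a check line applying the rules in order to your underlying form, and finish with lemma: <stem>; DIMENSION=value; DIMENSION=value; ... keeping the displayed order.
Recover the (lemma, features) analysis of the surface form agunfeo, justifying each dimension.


underlying: ag-unfe-o-e
VEL=lu - signalled by the affix -o
TOR=mi - signalled by the affix ag-
POLE=ki - signalled by the affix -e
check: agunfeoe -> agunfeoe -> agunfeo
lemma: unfe; VEL=lu; TOR=mi; POLE=ki


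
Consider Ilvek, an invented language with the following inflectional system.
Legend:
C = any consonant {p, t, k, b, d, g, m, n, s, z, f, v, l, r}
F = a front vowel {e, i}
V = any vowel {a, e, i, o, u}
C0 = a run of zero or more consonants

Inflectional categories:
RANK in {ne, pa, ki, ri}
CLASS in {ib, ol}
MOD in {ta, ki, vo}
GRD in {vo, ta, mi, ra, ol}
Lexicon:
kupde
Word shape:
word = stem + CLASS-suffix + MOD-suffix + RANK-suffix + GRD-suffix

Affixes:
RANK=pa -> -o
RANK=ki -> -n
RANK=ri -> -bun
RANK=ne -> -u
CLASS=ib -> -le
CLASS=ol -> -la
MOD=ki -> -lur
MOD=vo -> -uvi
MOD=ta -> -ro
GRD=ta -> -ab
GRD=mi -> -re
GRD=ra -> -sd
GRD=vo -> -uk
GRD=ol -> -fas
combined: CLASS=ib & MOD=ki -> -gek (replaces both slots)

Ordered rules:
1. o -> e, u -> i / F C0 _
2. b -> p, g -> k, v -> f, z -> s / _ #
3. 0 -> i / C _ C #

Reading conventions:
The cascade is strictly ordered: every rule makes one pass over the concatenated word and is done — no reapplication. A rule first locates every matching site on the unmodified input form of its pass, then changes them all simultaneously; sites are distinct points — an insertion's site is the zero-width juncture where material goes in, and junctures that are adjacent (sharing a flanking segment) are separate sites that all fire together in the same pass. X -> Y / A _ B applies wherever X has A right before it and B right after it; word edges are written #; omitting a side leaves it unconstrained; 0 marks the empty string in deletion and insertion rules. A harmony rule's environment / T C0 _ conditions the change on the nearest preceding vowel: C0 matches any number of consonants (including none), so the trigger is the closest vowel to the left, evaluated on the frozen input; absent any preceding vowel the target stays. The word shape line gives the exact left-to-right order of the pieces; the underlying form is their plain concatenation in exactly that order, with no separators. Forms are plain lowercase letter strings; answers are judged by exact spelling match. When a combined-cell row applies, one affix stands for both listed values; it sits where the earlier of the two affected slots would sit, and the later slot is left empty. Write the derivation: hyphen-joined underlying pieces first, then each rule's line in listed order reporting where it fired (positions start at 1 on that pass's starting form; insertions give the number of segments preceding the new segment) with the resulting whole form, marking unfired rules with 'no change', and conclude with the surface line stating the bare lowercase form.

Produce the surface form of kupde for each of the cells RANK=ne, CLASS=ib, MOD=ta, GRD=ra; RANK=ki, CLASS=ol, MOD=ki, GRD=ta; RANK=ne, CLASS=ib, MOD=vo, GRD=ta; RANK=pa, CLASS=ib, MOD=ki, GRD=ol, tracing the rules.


cell RANK=ne, CLASS=ib, MOD=ta, GRD=ra:
underlying: kupde-le-ro-u-sd
1. o -> e, u -> i / F C0 _: fires at position(s) 9: kupdelereusd
2. b -> p, g -> k, v -> f, z -> s / _ #: no change
3. 0 -> i / C _ C #: inserts after position(s) 11: kupdelereusid
surface: kupdelereusid

cell RANK=ki, CLASS=ol, MOD=ki, GRD=ta:
underlying: kupde-la-lur-n-ab
1. o -> e, u -> i / F C0 _: no change
2. b -> p, g -> k, v -> f, z -> s / _ #: fires at position(s) 13: kupdelalurnap
3. 0 -> i / C _ C #: no change
surface: kupdelalurnap

cell RANK=ne, CLASS=ib, MOD=vo, GRD=ta:
underlying: kupde-le-uvi-u-ab
1. o -> e, u -> i / F C0 _: fires at position(s) 8, 11: kupdeleiviiab
2. b -> p, g -> k, v -> f, z -> s / _ #: fires at position(s) 13: kupdeleiviiap
3. 0 -> i / C _ C #: no change
surface: kupdeleiviiap

cell RANK=pa, CLASS=ib, MOD=ki, GRD=ol:
underlying: kupde-gek-o-fas
1. o -> e, u -> i / F C0 _: fires at position(s) 9: kupdegekefas
2. b -> p, g -> k, v -> f, z -> s / _ #: no change
3. 0 -> i / C _ C #: no change
surface: kupdegekefas
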